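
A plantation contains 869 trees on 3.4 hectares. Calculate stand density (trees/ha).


Formula: Stand Density = N_trees / Area_ha
Density = 869 trees / 3.4 ha
Density = 256 trees/ha

256


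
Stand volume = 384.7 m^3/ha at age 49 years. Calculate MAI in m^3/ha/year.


Formula: MAI = Total Volume / Stand Age
MAI = 384.7 m^3/ha / 49 years
MAI = 7.85 m^3/ha/year

7.85


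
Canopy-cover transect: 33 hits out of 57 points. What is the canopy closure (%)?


Formula: Canopy closure = covered points / total points * 100
Closure = 33 / 57 * 100
Closure = 0.5789 * 100 = 57.9%

57.9


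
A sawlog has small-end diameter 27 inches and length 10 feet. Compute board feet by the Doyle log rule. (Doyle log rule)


Doyle: BF = (D - 4)^2 * L / 16
Adjusted diameter = 27 - 4 = 23 in
(D-4)^2 = 23^2 = 529
BF = 529 * 10 / 16 = 331 BF

331


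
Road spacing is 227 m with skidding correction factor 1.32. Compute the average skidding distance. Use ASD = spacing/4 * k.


Formula: ASD = (spacing / 4) * correction
Uncorrected distance = spacing / 4 = 227 / 4 = 56.75 m
ASD = 56.75 * 1.32 = 75 m

75


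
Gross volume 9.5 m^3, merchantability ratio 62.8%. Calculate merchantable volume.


Formula: MV = V_total * (merchantable_pct / 100)
Merchantable fraction = 62.8% / 100 = 0.628
MV = 9.5 m^3 * 0.628 = 5.966 m^3

5.966


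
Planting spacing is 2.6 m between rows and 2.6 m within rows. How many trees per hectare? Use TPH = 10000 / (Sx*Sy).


Formula: TPH = 10000 m^2/ha / (spacing_x * spacing_y)
Area per tree = 2.6 m * 2.6 m = 6.76 m^2
TPH = 10000 / 6.76 = 1479 trees/ha

1479


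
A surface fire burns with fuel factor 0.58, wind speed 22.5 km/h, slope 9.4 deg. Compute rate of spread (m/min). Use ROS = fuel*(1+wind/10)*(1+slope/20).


Formula: ROS = fuel * (1 + wind/10) * (1 + slope/20)
Wind factor = 1 + 22.5/10 = 3.25
Slope factor = 1 + 9.4/20 = 1.47
ROS = 0.58 * 3.25 * 1.47 = 2.77 m/min

2.77


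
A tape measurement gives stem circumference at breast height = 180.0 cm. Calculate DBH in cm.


Formula: DBH = C / pi
DBH = 180.0 / pi
pi = 3.14159...
DBH = 57.3 cm

57.3


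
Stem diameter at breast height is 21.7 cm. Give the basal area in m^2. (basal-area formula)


Formula: BA = pi * (DBH/2)^2 / 10000  (cm^2 to m^2)
Radius = DBH/2 = 21.7/2 = 10.85 cm
BA = pi * 10.85^2 / 10000
   = 369.8361 cm^2 / 10000
   = 0.037 m^2

0.037


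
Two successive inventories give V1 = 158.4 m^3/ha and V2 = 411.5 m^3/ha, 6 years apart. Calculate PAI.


Formula: PAI = (V_T2 - V_T1) / (T2 - T1)
Volume increment = 411.5 - 158.4 = 253.1 m^3/ha
PAI = 253.1 / 6 = 42.18 m^3/ha/year

42.18


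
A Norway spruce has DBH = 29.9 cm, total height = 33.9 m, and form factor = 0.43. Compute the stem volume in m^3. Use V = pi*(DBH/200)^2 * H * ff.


Formula: V = pi * (DBH/200)^2 * H * ff
Radius = DBH/200 = 29.9/200 = 0.1495 m
Radius^2 = 0.1495^2 = 0.02235025 m^2
V = pi * 0.02235025 * 33.9 * 0.43
V = 1.024 m^3

1.024


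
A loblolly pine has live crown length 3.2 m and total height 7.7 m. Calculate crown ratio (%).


Formula: Crown Ratio = (Crown Length / Total Height) * 100
CR = (3.2 m / 7.7 m) * 100
CR = 0.4156 * 100 = 41.6%

41.6


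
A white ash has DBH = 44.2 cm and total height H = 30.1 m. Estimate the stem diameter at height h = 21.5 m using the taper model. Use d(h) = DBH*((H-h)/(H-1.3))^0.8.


Taper: d(h) = DBH * ((H - h) / (H - 1.3))^0.8
Numerator = H - h = 30.1 - 21.5 = 8.6 m
Denominator = H - 1.3 = 30.1 - 1.3 = 28.8 m
Ratio = 8.6 / 28.8 = 0.29861
d = 44.2 * 0.29861^0.8 = 16.8 cm

16.8


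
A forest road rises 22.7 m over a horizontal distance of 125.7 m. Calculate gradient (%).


Formula: Gradient = rise / run * 100
Gradient = 22.7 / 125.7 * 100 = 18.1%

18.1


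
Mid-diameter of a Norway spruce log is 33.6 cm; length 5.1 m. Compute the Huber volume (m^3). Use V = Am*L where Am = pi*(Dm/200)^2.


Huber: V = Am * L,  Am = pi*(Dm/200)^2
Am = pi*(33.6/200)^2 = 0.088668 m^2
V = 0.088668*5.1 = 0.4522 m^3

0.4522


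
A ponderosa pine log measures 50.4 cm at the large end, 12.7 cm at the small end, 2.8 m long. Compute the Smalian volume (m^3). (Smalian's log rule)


Smalian: V = (A1 + A2)/2 * L,  A = pi*(D/200)^2
A1 = pi*(50.4/200)^2 = 0.199504 m^2
A2 = pi*(12.7/200)^2 = 0.012668 m^2
V = (0.199504+0.012668)/2*2.8 = 0.297 m^3

0.297


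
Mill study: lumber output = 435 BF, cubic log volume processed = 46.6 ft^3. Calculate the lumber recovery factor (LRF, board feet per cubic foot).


Formula: LRF = Lumber Output (BF) / Log Input (ft^3)
LRF = 435 BF / 46.6 ft^3
LRF = 9.33 BF/ft^3

9.33


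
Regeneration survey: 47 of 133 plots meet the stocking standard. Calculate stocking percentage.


Formula: Stocking % = stocked plots / total plots * 100
Stocking = 47 / 133 * 100
Stocking = 0.3534 * 100 = 35.3%

35.3


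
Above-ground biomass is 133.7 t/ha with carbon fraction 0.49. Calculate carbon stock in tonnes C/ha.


Formula: Carbon Stock = Biomass * Carbon Fraction
C = 133.7 t/ha * 0.49
C = 65.5 t C/ha

65.5


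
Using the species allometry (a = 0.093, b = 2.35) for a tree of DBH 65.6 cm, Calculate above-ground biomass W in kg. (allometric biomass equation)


Formula: W = a * DBH^b  (allometric power law)
DBH^b = 65.6^2.35 = 18609.0423
W = 0.093 * 18609.0423 = 1730.6 kg

1730.6


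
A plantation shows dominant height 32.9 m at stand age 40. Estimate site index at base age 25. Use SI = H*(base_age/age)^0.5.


Formula: SI = H_dom * (base_age / age)^0.5
Age ratio = 25 / 40 = 0.625
sqrt(age_ratio) = 0.79057
SI = 32.9 * 0.79057 = 26.0 m

26.0


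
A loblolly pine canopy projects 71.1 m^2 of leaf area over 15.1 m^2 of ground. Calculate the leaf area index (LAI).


Formula: LAI = total leaf area / ground area  (dimensionless)
LAI = 71.1 m^2 / 15.1 m^2
LAI = 4.71

4.71


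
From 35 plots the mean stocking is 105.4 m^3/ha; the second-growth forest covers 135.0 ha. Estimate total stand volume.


Formula: Total Volume = Mean Volume per ha * Total Area
Total Volume = 105.4 m^3/ha * 135.0 ha
Total Volume = 14229 m^3

14229


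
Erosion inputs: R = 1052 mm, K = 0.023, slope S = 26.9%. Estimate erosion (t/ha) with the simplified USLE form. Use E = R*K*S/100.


Formula: E = R * K * S / 100  (simplified USLE)
R * K = 1052 * 0.023 = 24.196
E = 24.196 * 26.9 / 100 = 6.51 t/ha

6.51


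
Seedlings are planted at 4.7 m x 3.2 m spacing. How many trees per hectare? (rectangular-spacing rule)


Formula: TPH = 10000 m^2/ha / (spacing_x * spacing_y)
Area per tree = 4.7 m * 3.2 m = 15.04 m^2
TPH = 10000 / 15.04 = 665 trees/ha

665


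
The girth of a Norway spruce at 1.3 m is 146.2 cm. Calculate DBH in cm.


Formula: DBH = C / pi
DBH = 146.2 / pi
pi = 3.14159...
DBH = 46.5 cm

46.5


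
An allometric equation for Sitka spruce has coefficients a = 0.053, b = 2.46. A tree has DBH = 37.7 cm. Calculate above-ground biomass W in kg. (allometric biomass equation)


Formula: W = a * DBH^b  (allometric power law)
DBH^b = 37.7^2.46 = 7547.4409
W = 0.053 * 7547.4409 = 400.0 kg

400.0


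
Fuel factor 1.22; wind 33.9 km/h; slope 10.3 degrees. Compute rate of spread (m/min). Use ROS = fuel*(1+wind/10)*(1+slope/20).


Formula: ROS = fuel * (1 + wind/10) * (1 + slope/20)
Wind factor = 1 + 33.9/10 = 4.39
Slope factor = 1 + 10.3/20 = 1.515
ROS = 1.22 * 4.39 * 1.515 = 8.11 m/min

8.11


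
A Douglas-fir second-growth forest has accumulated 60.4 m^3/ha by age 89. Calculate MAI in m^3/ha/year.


Formula: MAI = Total Volume / Stand Age
MAI = 60.4 m^3/ha / 89 years
MAI = 0.68 m^3/ha/year

0.68


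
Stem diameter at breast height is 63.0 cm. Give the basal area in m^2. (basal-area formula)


Formula: BA = pi * (DBH/2)^2 / 10000  (cm^2 to m^2)
Radius = DBH/2 = 63.0/2 = 31.5 cm
BA = pi * 31.5^2 / 10000
   = 3117.2453 cm^2 / 10000
   = 0.3117 m^2

0.3117


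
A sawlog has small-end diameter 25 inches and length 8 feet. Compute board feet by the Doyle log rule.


Doyle: BF = (D - 4)^2 * L / 16
Adjusted diameter = 25 - 4 = 21 in
(D-4)^2 = 21^2 = 441
BF = 441 * 8 / 16 = 221 BF

221


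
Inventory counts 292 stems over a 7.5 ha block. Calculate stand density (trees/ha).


Formula: Stand Density = N_trees / Area_ha
Density = 292 trees / 7.5 ha
Density = 39 trees/ha

39


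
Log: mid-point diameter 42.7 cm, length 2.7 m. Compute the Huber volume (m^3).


Huber: V = Am * L,  Am = pi*(Dm/200)^2
Am = pi*(42.7/200)^2 = 0.143201 m^2
V = 0.143201*2.7 = 0.3866 m^3

0.3866


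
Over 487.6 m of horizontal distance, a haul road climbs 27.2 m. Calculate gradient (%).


Formula: Gradient = rise / run * 100
Gradient = 27.2 / 487.6 * 100 = 5.6%

5.6


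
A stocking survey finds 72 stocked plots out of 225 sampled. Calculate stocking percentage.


Formula: Stocking % = stocked plots / total plots * 100
Stocking = 72 / 225 * 100
Stocking = 0.32 * 100 = 32.0%

32.0


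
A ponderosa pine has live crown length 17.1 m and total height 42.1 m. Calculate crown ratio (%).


Formula: Crown Ratio = (Crown Length / Total Height) * 100
CR = (17.1 m / 42.1 m) * 100
CR = 0.4062 * 100 = 40.6%

40.6


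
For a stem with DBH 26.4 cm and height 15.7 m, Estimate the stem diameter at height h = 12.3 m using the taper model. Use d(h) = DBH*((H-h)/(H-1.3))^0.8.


Taper: d(h) = DBH * ((H - h) / (H - 1.3))^0.8
Numerator = H - h = 15.7 - 12.3 = 3.4 m
Denominator = H - 1.3 = 15.7 - 1.3 = 14.4 m
Ratio = 3.4 / 14.4 = 0.23611
d = 26.4 * 0.23611^0.8 = 8.3 cm

8.3


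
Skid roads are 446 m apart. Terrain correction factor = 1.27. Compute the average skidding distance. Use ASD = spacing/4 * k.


Formula: ASD = (spacing / 4) * correction
Uncorrected distance = spacing / 4 = 446 / 4 = 111.5 m
ASD = 111.5 * 1.27 = 142 m

142


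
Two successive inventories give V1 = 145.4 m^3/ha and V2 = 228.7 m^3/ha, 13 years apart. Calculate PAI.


Formula: PAI = (V_T2 - V_T1) / (T2 - T1)
Volume increment = 228.7 - 145.4 = 83.3 m^3/ha
PAI = 83.3 / 13 = 6.41 m^3/ha/year

6.41


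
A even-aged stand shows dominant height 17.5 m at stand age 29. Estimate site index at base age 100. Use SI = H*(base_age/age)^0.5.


Formula: SI = H_dom * (base_age / age)^0.5
Age ratio = 100 / 29 = 3.44828
sqrt(age_ratio) = 1.85695
SI = 17.5 * 1.85695 = 32.5 m

32.5


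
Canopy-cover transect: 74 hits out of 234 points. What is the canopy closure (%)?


Formula: Canopy closure = covered points / total points * 100
Closure = 74 / 234 * 100
Closure = 0.3162 * 100 = 31.6%

31.6


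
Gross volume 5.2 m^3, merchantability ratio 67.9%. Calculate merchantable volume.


Formula: MV = V_total * (merchantable_pct / 100)
Merchantable fraction = 67.9% / 100 = 0.679
MV = 5.2 m^3 * 0.679 = 3.531 m^3

3.531


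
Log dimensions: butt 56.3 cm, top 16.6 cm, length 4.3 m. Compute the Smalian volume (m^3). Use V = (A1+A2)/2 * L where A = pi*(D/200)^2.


Smalian: V = (A1 + A2)/2 * L,  A = pi*(D/200)^2
A1 = pi*(56.3/200)^2 = 0.248947 m^2
A2 = pi*(16.6/200)^2 = 0.021642 m^2
V = (0.248947+0.021642)/2*4.3 = 0.5818 m^3

0.5818


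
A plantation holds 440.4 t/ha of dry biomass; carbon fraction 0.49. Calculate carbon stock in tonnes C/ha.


Formula: Carbon Stock = Biomass * Carbon Fraction
C = 440.4 t/ha * 0.49
C = 215.8 t C/ha

215.8


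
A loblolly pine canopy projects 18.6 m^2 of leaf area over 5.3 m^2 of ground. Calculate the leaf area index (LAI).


Formula: LAI = total leaf area / ground area  (dimensionless)
LAI = 18.6 m^2 / 5.3 m^2
LAI = 3.51

3.51


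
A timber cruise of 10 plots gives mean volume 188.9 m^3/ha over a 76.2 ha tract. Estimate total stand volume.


Formula: Total Volume = Mean Volume per ha * Total Area
Total Volume = 188.9 m^3/ha * 76.2 ha
Total Volume = 14394 m^3

14394


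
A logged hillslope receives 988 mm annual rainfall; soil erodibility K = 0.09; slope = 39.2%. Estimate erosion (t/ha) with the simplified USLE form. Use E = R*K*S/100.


Formula: E = R * K * S / 100  (simplified USLE)
R * K = 988 * 0.09 = 88.92
E = 88.92 * 39.2 / 100 = 34.86 t/ha

34.86


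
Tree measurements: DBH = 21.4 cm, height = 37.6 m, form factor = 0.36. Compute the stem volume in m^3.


Formula: V = pi * (DBH/200)^2 * H * ff
Radius = DBH/200 = 21.4/200 = 0.107 m
Radius^2 = 0.107^2 = 0.011449 m^2
V = pi * 0.011449 * 37.6 * 0.36
V = 0.487 m^3

0.487


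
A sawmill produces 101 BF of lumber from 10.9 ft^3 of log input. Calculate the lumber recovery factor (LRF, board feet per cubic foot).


Formula: LRF = Lumber Output (BF) / Log Input (ft^3)
LRF = 101 BF / 10.9 ft^3
LRF = 9.27 BF/ft^3

9.27


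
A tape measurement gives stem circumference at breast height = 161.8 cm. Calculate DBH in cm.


Formula: DBH = C / pi
DBH = 161.8 / pi
pi = 3.14159...
DBH = 51.5 cm

51.5


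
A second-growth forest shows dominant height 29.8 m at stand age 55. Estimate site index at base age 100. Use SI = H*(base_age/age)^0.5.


Formula: SI = H_dom * (base_age / age)^0.5
Age ratio = 100 / 55 = 1.81818
sqrt(age_ratio) = 1.3484
SI = 29.8 * 1.3484 = 40.2 m

40.2


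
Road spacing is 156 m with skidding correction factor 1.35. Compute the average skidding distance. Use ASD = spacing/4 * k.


Formula: ASD = (spacing / 4) * correction
Uncorrected distance = spacing / 4 = 156 / 4 = 39 m
ASD = 39 * 1.35 = 53 m

53


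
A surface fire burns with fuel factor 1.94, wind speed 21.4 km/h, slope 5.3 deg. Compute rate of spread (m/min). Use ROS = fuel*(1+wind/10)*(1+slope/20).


Formula: ROS = fuel * (1 + wind/10) * (1 + slope/20)
Wind factor = 1 + 21.4/10 = 3.14
Slope factor = 1 + 5.3/20 = 1.265
ROS = 1.94 * 3.14 * 1.265 = 7.71 m/min

7.71


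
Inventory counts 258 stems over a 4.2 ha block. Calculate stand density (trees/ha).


Formula: Stand Density = N_trees / Area_ha
Density = 258 trees / 4.2 ha
Density = 61 trees/ha

61


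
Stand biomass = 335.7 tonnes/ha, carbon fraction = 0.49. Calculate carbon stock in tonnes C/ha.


Formula: Carbon Stock = Biomass * Carbon Fraction
C = 335.7 t/ha * 0.49
C = 164.5 t C/ha

164.5


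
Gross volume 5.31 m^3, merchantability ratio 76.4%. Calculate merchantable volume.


Formula: MV = V_total * (merchantable_pct / 100)
Merchantable fraction = 76.4% / 100 = 0.764
MV = 5.31 m^3 * 0.764 = 4.057 m^3

4.057


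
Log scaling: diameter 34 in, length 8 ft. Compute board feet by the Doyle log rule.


Doyle: BF = (D - 4)^2 * L / 16
Adjusted diameter = 34 - 4 = 30 in
(D-4)^2 = 30^2 = 900
BF = 900 * 8 / 16 = 450 BF

450


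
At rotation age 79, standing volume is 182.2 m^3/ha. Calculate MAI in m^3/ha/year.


Formula: MAI = Total Volume / Stand Age
MAI = 182.2 m^3/ha / 79 years
MAI = 2.31 m^3/ha/year

2.31


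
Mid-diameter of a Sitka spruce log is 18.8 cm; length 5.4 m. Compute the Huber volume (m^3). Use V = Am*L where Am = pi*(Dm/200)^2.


Huber: V = Am * L,  Am = pi*(Dm/200)^2
Am = pi*(18.8/200)^2 = 0.027759 m^2
V = 0.027759*5.4 = 0.1499 m^3

0.1499


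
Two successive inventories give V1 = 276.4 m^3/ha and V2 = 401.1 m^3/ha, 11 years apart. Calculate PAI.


Formula: PAI = (V_T2 - V_T1) / (T2 - T1)
Volume increment = 401.1 - 276.4 = 124.7 m^3/ha
PAI = 124.7 / 11 = 11.34 m^3/ha/year

11.34


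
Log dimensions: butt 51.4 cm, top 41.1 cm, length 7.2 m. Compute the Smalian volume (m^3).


Smalian: V = (A1 + A2)/2 * L,  A = pi*(D/200)^2
A1 = pi*(51.4/200)^2 = 0.207499 m^2
A2 = pi*(41.1/200)^2 = 0.13267 m^2
V = (0.207499+0.13267)/2*7.2 = 1.2246 m^3

1.2246


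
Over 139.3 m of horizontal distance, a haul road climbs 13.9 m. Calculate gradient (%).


Formula: Gradient = rise / run * 100
Gradient = 13.9 / 139.3 * 100 = 10.0%

10.0


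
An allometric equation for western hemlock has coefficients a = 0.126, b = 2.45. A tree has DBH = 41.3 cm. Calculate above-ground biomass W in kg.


Formula: W = a * DBH^b  (allometric power law)
DBH^b = 41.3^2.45 = 9100.7593
W = 0.126 * 9100.7593 = 1146.7 kg

1146.7


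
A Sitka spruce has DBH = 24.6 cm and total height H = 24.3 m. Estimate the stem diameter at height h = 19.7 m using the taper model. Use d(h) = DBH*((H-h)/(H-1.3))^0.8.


Taper: d(h) = DBH * ((H - h) / (H - 1.3))^0.8
Numerator = H - h = 24.3 - 19.7 = 4.6 m
Denominator = H - 1.3 = 24.3 - 1.3 = 23.0 m
Ratio = 4.6 / 23.0 = 0.2
d = 24.6 * 0.2^0.8 = 6.8 cm

6.8


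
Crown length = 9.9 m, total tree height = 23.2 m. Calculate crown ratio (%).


Formula: Crown Ratio = (Crown Length / Total Height) * 100
CR = (9.9 m / 23.2 m) * 100
CR = 0.4267 * 100 = 42.7%

42.7


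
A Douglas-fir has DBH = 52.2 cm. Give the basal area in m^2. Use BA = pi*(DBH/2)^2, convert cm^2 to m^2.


Formula: BA = pi * (DBH/2)^2 / 10000  (cm^2 to m^2)
Radius = DBH/2 = 52.2/2 = 26.1 cm
BA = pi * 26.1^2 / 10000
   = 2140.0843 cm^2 / 10000
   = 0.214 m^2

0.214


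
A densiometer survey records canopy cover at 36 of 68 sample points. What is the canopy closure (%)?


Formula: Canopy closure = covered points / total points * 100
Closure = 36 / 68 * 100
Closure = 0.5294 * 100 = 52.9%

52.9


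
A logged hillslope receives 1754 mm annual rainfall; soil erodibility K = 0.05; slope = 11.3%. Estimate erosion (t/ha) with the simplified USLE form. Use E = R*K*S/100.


Formula: E = R * K * S / 100  (simplified USLE)
R * K = 1754 * 0.05 = 87.7
E = 87.7 * 11.3 / 100 = 9.91 t/ha

9.91


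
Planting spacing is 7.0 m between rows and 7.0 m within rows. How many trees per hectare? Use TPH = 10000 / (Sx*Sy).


Formula: TPH = 10000 m^2/ha / (spacing_x * spacing_y)
Area per tree = 7.0 m * 7.0 m = 49.0 m^2
TPH = 10000 / 49.0 = 204 trees/ha

204


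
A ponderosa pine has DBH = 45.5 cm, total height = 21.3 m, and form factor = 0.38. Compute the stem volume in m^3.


Formula: V = pi * (DBH/200)^2 * H * ff
Radius = DBH/200 = 45.5/200 = 0.2275 m
Radius^2 = 0.2275^2 = 0.05175625 m^2
V = pi * 0.05175625 * 21.3 * 0.38
V = 1.316 m^3

1.316


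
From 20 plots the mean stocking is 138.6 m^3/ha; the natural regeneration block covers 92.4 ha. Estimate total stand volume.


Formula: Total Volume = Mean Volume per ha * Total Area
Total Volume = 138.6 m^3/ha * 92.4 ha
Total Volume = 12807 m^3

12807


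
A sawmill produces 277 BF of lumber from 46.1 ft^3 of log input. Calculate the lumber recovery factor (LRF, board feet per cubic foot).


Formula: LRF = Lumber Output (BF) / Log Input (ft^3)
LRF = 277 BF / 46.1 ft^3
LRF = 6.01 BF/ft^3

6.01


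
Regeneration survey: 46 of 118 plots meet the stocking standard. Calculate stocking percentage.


Formula: Stocking % = stocked plots / total plots * 100
Stocking = 46 / 118 * 100
Stocking = 0.3898 * 100 = 39.0%

39.0


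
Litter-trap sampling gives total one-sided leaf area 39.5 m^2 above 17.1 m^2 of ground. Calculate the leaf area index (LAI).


Formula: LAI = total leaf area / ground area  (dimensionless)
LAI = 39.5 m^2 / 17.1 m^2
LAI = 2.31

2.31


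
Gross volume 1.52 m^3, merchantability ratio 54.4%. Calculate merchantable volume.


Formula: MV = V_total * (merchantable_pct / 100)
Merchantable fraction = 54.4% / 100 = 0.544
MV = 1.52 m^3 * 0.544 = 0.827 m^3

0.827


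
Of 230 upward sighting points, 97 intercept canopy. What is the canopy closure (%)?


Formula: Canopy closure = covered points / total points * 100
Closure = 97 / 230 * 100
Closure = 0.4217 * 100 = 42.2%

42.2


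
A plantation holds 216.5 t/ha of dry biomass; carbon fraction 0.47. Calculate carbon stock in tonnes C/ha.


Formula: Carbon Stock = Biomass * Carbon Fraction
C = 216.5 t/ha * 0.47
C = 101.8 t C/ha

101.8


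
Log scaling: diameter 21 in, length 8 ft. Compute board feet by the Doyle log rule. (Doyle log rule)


Doyle: BF = (D - 4)^2 * L / 16
Adjusted diameter = 21 - 4 = 17 in
(D-4)^2 = 17^2 = 289
BF = 289 * 8 / 16 = 145 BF

145


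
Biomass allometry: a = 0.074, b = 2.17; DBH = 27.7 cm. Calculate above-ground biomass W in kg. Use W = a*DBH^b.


Formula: W = a * DBH^b  (allometric power law)
DBH^b = 27.7^2.17 = 1349.5255
W = 0.074 * 1349.5255 = 99.9 kg

99.9


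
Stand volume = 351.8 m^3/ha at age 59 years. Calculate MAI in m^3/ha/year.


Formula: MAI = Total Volume / Stand Age
MAI = 351.8 m^3/ha / 59 years
MAI = 5.96 m^3/ha/year

5.96


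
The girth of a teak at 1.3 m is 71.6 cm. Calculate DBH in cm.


Formula: DBH = C / pi
DBH = 71.6 / pi
pi = 3.14159...
DBH = 22.8 cm

22.8


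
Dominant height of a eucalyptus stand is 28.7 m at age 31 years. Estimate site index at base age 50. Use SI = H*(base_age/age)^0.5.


Formula: SI = H_dom * (base_age / age)^0.5
Age ratio = 50 / 31 = 1.6129
sqrt(age_ratio) = 1.27
SI = 28.7 * 1.27 = 36.4 m

36.4


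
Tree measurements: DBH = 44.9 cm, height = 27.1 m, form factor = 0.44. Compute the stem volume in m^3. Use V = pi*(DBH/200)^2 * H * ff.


Formula: V = pi * (DBH/200)^2 * H * ff
Radius = DBH/200 = 44.9/200 = 0.2245 m
Radius^2 = 0.2245^2 = 0.05040025 m^2
V = pi * 0.05040025 * 27.1 * 0.44
V = 1.888 m^3

1.888


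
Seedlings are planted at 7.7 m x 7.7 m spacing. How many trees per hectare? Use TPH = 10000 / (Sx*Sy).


Formula: TPH = 10000 m^2/ha / (spacing_x * spacing_y)
Area per tree = 7.7 m * 7.7 m = 59.29 m^2
TPH = 10000 / 59.29 = 169 trees/ha

169


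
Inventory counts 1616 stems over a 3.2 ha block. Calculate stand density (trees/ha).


Formula: Stand Density = N_trees / Area_ha
Density = 1616 trees / 3.2 ha
Density = 505 trees/ha

505


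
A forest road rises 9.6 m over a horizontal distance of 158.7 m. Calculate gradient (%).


Formula: Gradient = rise / run * 100
Gradient = 9.6 / 158.7 * 100 = 6.0%

6.0


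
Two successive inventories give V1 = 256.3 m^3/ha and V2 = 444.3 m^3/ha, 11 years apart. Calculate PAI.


Formula: PAI = (V_T2 - V_T1) / (T2 - T1)
Volume increment = 444.3 - 256.3 = 188.0 m^3/ha
PAI = 188.0 / 11 = 17.09 m^3/ha/year

17.09


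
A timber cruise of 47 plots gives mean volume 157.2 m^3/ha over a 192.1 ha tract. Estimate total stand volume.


Formula: Total Volume = Mean Volume per ha * Total Area
Total Volume = 157.2 m^3/ha * 192.1 ha
Total Volume = 30198 m^3

30198


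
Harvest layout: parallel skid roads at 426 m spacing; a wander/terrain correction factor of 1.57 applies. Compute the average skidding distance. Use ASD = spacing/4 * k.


Formula: ASD = (spacing / 4) * correction
Uncorrected distance = spacing / 4 = 426 / 4 = 106.5 m
ASD = 106.5 * 1.57 = 167 m

167


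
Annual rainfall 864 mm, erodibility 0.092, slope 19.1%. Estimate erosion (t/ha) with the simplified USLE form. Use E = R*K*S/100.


Formula: E = R * K * S / 100  (simplified USLE)
R * K = 864 * 0.092 = 79.488
E = 79.488 * 19.1 / 100 = 15.18 t/ha

15.18


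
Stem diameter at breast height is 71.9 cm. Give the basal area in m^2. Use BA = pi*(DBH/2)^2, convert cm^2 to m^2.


Formula: BA = pi * (DBH/2)^2 / 10000  (cm^2 to m^2)
Radius = DBH/2 = 71.9/2 = 35.95 cm
BA = pi * 35.95^2 / 10000
   = 4060.2022 cm^2 / 10000
   = 0.406 m^2

0.406


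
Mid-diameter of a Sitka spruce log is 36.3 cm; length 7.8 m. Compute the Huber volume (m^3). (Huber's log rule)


Huber: V = Am * L,  Am = pi*(Dm/200)^2
Am = pi*(36.3/200)^2 = 0.103491 m^2
V = 0.103491*7.8 = 0.8072 m^3

0.8072


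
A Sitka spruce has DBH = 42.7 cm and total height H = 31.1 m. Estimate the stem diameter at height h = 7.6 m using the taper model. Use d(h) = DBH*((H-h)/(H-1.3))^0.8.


Taper: d(h) = DBH * ((H - h) / (H - 1.3))^0.8
Numerator = H - h = 31.1 - 7.6 = 23.5 m
Denominator = H - 1.3 = 31.1 - 1.3 = 29.8 m
Ratio = 23.5 / 29.8 = 0.78859
d = 42.7 * 0.78859^0.8 = 35.3 cm

35.3


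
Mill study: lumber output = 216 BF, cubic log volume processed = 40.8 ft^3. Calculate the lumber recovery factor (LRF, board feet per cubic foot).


Formula: LRF = Lumber Output (BF) / Log Input (ft^3)
LRF = 216 BF / 40.8 ft^3
LRF = 5.29 BF/ft^3

5.29


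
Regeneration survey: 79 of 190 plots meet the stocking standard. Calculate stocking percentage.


Formula: Stocking % = stocked plots / total plots * 100
Stocking = 79 / 190 * 100
Stocking = 0.4158 * 100 = 41.6%

41.6


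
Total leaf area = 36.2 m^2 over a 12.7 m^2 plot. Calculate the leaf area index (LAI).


Formula: LAI = total leaf area / ground area  (dimensionless)
LAI = 36.2 m^2 / 12.7 m^2
LAI = 2.85

2.85


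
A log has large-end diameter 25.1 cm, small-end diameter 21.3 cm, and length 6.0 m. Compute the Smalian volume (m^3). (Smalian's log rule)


Smalian: V = (A1 + A2)/2 * L,  A = pi*(D/200)^2
A1 = pi*(25.1/200)^2 = 0.049481 m^2
A2 = pi*(21.3/200)^2 = 0.035633 m^2
V = (0.049481+0.035633)/2*6.0 = 0.2553 m^3

0.2553


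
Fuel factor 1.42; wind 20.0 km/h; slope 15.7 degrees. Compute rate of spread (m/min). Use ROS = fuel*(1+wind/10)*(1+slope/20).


Formula: ROS = fuel * (1 + wind/10) * (1 + slope/20)
Wind factor = 1 + 20.0/10 = 3.0
Slope factor = 1 + 15.7/20 = 1.785
ROS = 1.42 * 3.0 * 1.785 = 7.6 m/min

7.6


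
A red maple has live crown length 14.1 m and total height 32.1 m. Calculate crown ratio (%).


Formula: Crown Ratio = (Crown Length / Total Height) * 100
CR = (14.1 m / 32.1 m) * 100
CR = 0.4393 * 100 = 43.9%

43.9


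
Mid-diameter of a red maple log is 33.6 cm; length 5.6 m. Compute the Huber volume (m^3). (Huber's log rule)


Huber: V = Am * L,  Am = pi*(Dm/200)^2
Am = pi*(33.6/200)^2 = 0.088668 m^2
V = 0.088668*5.6 = 0.4965 m^3

0.4965


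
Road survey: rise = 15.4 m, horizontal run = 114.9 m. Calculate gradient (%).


Formula: Gradient = rise / run * 100
Gradient = 15.4 / 114.9 * 100 = 13.4%

13.4


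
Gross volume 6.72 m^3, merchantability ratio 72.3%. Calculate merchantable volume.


Formula: MV = V_total * (merchantable_pct / 100)
Merchantable fraction = 72.3% / 100 = 0.723
MV = 6.72 m^3 * 0.723 = 4.859 m^3

4.859


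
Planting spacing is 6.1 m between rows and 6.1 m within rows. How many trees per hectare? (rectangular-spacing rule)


Formula: TPH = 10000 m^2/ha / (spacing_x * spacing_y)
Area per tree = 6.1 m * 6.1 m = 37.21 m^2
TPH = 10000 / 37.21 = 269 trees/ha

269


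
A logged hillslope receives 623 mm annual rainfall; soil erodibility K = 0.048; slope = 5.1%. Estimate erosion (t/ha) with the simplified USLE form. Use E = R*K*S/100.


Formula: E = R * K * S / 100  (simplified USLE)
R * K = 623 * 0.048 = 29.904
E = 29.904 * 5.1 / 100 = 1.53 t/ha

1.53


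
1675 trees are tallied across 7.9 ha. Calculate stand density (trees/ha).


Formula: Stand Density = N_trees / Area_ha
Density = 1675 trees / 7.9 ha
Density = 212 trees/ha

212


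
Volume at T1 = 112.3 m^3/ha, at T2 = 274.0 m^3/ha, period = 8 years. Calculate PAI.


Formula: PAI = (V_T2 - V_T1) / (T2 - T1)
Volume increment = 274.0 - 112.3 = 161.7 m^3/ha
PAI = 161.7 / 8 = 20.21 m^3/ha/year

20.21


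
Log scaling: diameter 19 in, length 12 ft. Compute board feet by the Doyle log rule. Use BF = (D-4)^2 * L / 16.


Doyle: BF = (D - 4)^2 * L / 16
Adjusted diameter = 19 - 4 = 15 in
(D-4)^2 = 15^2 = 225
BF = 225 * 12 / 16 = 169 BF

169


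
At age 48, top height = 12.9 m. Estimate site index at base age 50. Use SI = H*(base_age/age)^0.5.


Formula: SI = H_dom * (base_age / age)^0.5
Age ratio = 50 / 48 = 1.04167
sqrt(age_ratio) = 1.02062
SI = 12.9 * 1.02062 = 13.2 m

13.2


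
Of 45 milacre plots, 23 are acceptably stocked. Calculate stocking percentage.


Formula: Stocking % = stocked plots / total plots * 100
Stocking = 23 / 45 * 100
Stocking = 0.5111 * 100 = 51.1%

51.1


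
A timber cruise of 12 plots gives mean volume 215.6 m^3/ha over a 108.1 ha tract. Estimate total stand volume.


Formula: Total Volume = Mean Volume per ha * Total Area
Total Volume = 215.6 m^3/ha * 108.1 ha
Total Volume = 23306 m^3

23306


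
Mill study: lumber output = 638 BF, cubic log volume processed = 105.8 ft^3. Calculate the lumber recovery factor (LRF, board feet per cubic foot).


Formula: LRF = Lumber Output (BF) / Log Input (ft^3)
LRF = 638 BF / 105.8 ft^3
LRF = 6.03 BF/ft^3

6.03


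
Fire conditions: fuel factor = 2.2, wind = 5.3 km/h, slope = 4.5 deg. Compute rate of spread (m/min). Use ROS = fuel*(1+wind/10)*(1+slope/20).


Formula: ROS = fuel * (1 + wind/10) * (1 + slope/20)
Wind factor = 1 + 5.3/10 = 1.53
Slope factor = 1 + 4.5/20 = 1.225
ROS = 2.2 * 1.53 * 1.225 = 4.12 m/min

4.12


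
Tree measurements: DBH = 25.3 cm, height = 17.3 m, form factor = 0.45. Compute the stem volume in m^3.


Formula: V = pi * (DBH/200)^2 * H * ff
Radius = DBH/200 = 25.3/200 = 0.1265 m
Radius^2 = 0.1265^2 = 0.01600225 m^2
V = pi * 0.01600225 * 17.3 * 0.45
V = 0.391 m^3

0.391


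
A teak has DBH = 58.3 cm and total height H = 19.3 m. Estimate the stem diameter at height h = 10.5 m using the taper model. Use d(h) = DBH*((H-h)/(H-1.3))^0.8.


Taper: d(h) = DBH * ((H - h) / (H - 1.3))^0.8
Numerator = H - h = 19.3 - 10.5 = 8.8 m
Denominator = H - 1.3 = 19.3 - 1.3 = 18.0 m
Ratio = 8.8 / 18.0 = 0.48889
d = 58.3 * 0.48889^0.8 = 32.9 cm

32.9


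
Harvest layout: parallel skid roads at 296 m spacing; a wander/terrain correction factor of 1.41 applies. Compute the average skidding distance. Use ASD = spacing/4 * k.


Formula: ASD = (spacing / 4) * correction
Uncorrected distance = spacing / 4 = 296 / 4 = 74 m
ASD = 74 * 1.41 = 104 m

104


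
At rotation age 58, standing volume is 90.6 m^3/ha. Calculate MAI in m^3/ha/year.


Formula: MAI = Total Volume / Stand Age
MAI = 90.6 m^3/ha / 58 years
MAI = 1.56 m^3/ha/year

1.56


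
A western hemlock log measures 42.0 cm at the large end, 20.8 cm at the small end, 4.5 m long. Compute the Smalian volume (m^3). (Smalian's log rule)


Smalian: V = (A1 + A2)/2 * L,  A = pi*(D/200)^2
A1 = pi*(42.0/200)^2 = 0.138544 m^2
A2 = pi*(20.8/200)^2 = 0.033979 m^2
V = (0.138544+0.033979)/2*4.5 = 0.3882 m^3

0.3882


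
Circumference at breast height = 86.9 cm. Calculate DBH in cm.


Formula: DBH = C / pi
DBH = 86.9 / pi
pi = 3.14159...
DBH = 27.7 cm

27.7


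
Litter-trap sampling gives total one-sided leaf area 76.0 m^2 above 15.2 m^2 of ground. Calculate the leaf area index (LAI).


Formula: LAI = total leaf area / ground area  (dimensionless)
LAI = 76.0 m^2 / 15.2 m^2
LAI = 5.0

5.0


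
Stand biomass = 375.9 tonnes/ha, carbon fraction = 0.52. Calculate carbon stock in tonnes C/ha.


Formula: Carbon Stock = Biomass * Carbon Fraction
C = 375.9 t/ha * 0.52
C = 195.5 t C/ha

195.5


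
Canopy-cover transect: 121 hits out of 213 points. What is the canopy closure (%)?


Formula: Canopy closure = covered points / total points * 100
Closure = 121 / 213 * 100
Closure = 0.5681 * 100 = 56.8%

56.8


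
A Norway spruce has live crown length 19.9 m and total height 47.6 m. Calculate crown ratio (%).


Formula: Crown Ratio = (Crown Length / Total Height) * 100
CR = (19.9 m / 47.6 m) * 100
CR = 0.4181 * 100 = 41.8%

41.8


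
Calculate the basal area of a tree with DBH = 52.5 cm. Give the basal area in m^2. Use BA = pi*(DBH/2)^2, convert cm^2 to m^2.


Formula: BA = pi * (DBH/2)^2 / 10000  (cm^2 to m^2)
Radius = DBH/2 = 52.5/2 = 26.25 cm
BA = pi * 26.25^2 / 10000
   = 2164.7537 cm^2 / 10000
   = 0.2165 m^2

0.2165


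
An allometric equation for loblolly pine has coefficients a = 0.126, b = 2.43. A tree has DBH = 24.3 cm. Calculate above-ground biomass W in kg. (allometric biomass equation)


Formula: W = a * DBH^b  (allometric power law)
DBH^b = 24.3^2.43 = 2328.2159
W = 0.126 * 2328.2159 = 293.4 kg

293.4


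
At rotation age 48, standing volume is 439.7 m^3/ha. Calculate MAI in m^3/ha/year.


Formula: MAI = Total Volume / Stand Age
MAI = 439.7 m^3/ha / 48 years
MAI = 9.16 m^3/ha/year

9.16


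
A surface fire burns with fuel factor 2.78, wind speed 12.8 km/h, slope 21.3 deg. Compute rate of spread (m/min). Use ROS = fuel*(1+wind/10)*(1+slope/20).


Formula: ROS = fuel * (1 + wind/10) * (1 + slope/20)
Wind factor = 1 + 12.8/10 = 2.28
Slope factor = 1 + 21.3/20 = 2.065
ROS = 2.78 * 2.28 * 2.065 = 13.09 m/min

13.09


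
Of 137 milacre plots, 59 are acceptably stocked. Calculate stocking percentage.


Formula: Stocking % = stocked plots / total plots * 100
Stocking = 59 / 137 * 100
Stocking = 0.4307 * 100 = 43.1%

43.1


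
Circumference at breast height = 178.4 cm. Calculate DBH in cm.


Formula: DBH = C / pi
DBH = 178.4 / pi
pi = 3.14159...
DBH = 56.8 cm

56.8


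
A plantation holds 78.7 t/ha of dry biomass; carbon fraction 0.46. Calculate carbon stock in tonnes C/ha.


Formula: Carbon Stock = Biomass * Carbon Fraction
C = 78.7 t/ha * 0.46
C = 36.2 t C/ha

36.2


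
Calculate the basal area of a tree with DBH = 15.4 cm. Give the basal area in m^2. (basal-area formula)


Formula: BA = pi * (DBH/2)^2 / 10000  (cm^2 to m^2)
Radius = DBH/2 = 15.4/2 = 7.7 cm
BA = pi * 7.7^2 / 10000
   = 186.265 cm^2 / 10000
   = 0.0186 m^2

0.0186


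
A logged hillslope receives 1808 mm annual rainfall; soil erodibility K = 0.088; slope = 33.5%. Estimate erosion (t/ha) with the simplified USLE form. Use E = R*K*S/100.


Formula: E = R * K * S / 100  (simplified USLE)
R * K = 1808 * 0.088 = 159.104
E = 159.104 * 33.5 / 100 = 53.3 t/ha

53.3


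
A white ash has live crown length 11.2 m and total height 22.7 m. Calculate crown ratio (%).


Formula: Crown Ratio = (Crown Length / Total Height) * 100
CR = (11.2 m / 22.7 m) * 100
CR = 0.4934 * 100 = 49.3%

49.3


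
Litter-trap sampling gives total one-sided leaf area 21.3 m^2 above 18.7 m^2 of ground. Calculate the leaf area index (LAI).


Formula: LAI = total leaf area / ground area  (dimensionless)
LAI = 21.3 m^2 / 18.7 m^2
LAI = 1.14

1.14


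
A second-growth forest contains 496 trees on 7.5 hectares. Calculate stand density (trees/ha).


Formula: Stand Density = N_trees / Area_ha
Density = 496 trees / 7.5 ha
Density = 66 trees/ha

66


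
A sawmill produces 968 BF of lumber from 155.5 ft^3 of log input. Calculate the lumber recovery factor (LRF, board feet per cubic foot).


Formula: LRF = Lumber Output (BF) / Log Input (ft^3)
LRF = 968 BF / 155.5 ft^3
LRF = 6.23 BF/ft^3

6.23


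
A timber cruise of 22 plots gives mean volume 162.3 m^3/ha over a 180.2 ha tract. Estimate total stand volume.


Formula: Total Volume = Mean Volume per ha * Total Area
Total Volume = 162.3 m^3/ha * 180.2 ha
Total Volume = 29246 m^3

29246


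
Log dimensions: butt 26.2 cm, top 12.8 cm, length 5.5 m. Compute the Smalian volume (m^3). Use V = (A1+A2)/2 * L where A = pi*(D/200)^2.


Smalian: V = (A1 + A2)/2 * L,  A = pi*(D/200)^2
A1 = pi*(26.2/200)^2 = 0.053913 m^2
A2 = pi*(12.8/200)^2 = 0.012868 m^2
V = (0.053913+0.012868)/2*5.5 = 0.1836 m^3

0.1836


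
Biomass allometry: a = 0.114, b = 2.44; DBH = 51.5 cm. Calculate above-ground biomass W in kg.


Formula: W = a * DBH^b  (allometric power law)
DBH^b = 51.5^2.44 = 15024.8325
W = 0.114 * 15024.8325 = 1712.8 kg

1712.8


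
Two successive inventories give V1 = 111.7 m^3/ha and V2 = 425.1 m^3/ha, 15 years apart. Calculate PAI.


Formula: PAI = (V_T2 - V_T1) / (T2 - T1)
Volume increment = 425.1 - 111.7 = 313.4 m^3/ha
PAI = 313.4 / 15 = 20.89 m^3/ha/year

20.89


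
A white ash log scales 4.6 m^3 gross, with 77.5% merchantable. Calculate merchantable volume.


Formula: MV = V_total * (merchantable_pct / 100)
Merchantable fraction = 77.5% / 100 = 0.775
MV = 4.6 m^3 * 0.775 = 3.565 m^3

3.565


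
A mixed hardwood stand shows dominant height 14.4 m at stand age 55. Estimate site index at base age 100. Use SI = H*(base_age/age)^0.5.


Formula: SI = H_dom * (base_age / age)^0.5
Age ratio = 100 / 55 = 1.81818
sqrt(age_ratio) = 1.3484
SI = 14.4 * 1.3484 = 19.4 m

19.4


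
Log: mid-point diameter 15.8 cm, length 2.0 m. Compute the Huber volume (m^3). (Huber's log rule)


Huber: V = Am * L,  Am = pi*(Dm/200)^2
Am = pi*(15.8/200)^2 = 0.019607 m^2
V = 0.019607*2.0 = 0.0392 m^3

0.0392


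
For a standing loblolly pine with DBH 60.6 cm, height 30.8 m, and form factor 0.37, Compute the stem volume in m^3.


Formula: V = pi * (DBH/200)^2 * H * ff
Radius = DBH/200 = 60.6/200 = 0.303 m
Radius^2 = 0.303^2 = 0.091809 m^2
V = pi * 0.091809 * 30.8 * 0.37
V = 3.287 m^3

3.287


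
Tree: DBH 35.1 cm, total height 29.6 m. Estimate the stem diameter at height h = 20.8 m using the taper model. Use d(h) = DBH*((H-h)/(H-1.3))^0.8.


Taper: d(h) = DBH * ((H - h) / (H - 1.3))^0.8
Numerator = H - h = 29.6 - 20.8 = 8.8 m
Denominator = H - 1.3 = 29.6 - 1.3 = 28.3 m
Ratio = 8.8 / 28.3 = 0.31095
d = 35.1 * 0.31095^0.8 = 13.8 cm

13.8


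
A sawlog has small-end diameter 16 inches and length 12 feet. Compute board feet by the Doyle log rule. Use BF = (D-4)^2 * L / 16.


Doyle: BF = (D - 4)^2 * L / 16
Adjusted diameter = 16 - 4 = 12 in
(D-4)^2 = 12^2 = 144
BF = 144 * 12 / 16 = 108 BF

108


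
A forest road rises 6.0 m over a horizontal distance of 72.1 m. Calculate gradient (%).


Formula: Gradient = rise / run * 100
Gradient = 6.0 / 72.1 * 100 = 8.3%

8.3


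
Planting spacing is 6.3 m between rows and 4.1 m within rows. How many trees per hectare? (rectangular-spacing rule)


Formula: TPH = 10000 m^2/ha / (spacing_x * spacing_y)
Area per tree = 6.3 m * 4.1 m = 25.83 m^2
TPH = 10000 / 25.83 = 387 trees/ha

387


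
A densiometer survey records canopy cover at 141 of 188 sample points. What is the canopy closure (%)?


Formula: Canopy closure = covered points / total points * 100
Closure = 141 / 188 * 100
Closure = 0.75 * 100 = 75.0%

75.0


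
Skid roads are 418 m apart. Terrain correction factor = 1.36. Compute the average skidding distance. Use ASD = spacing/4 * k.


Formula: ASD = (spacing / 4) * correction
Uncorrected distance = spacing / 4 = 418 / 4 = 104.5 m
ASD = 104.5 * 1.36 = 142 m

142


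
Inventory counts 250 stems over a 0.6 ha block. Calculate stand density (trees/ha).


Formula: Stand Density = N_trees / Area_ha
Density = 250 trees / 0.6 ha
Density = 417 trees/ha

417


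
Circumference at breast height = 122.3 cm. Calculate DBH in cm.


Formula: DBH = C / pi
DBH = 122.3 / pi
pi = 3.14159...
DBH = 38.9 cm

38.9


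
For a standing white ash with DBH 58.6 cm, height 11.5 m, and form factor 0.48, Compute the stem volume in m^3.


Formula: V = pi * (DBH/200)^2 * H * ff
Radius = DBH/200 = 58.6/200 = 0.293 m
Radius^2 = 0.293^2 = 0.085849 m^2
V = pi * 0.085849 * 11.5 * 0.48
V = 1.489 m^3

1.489


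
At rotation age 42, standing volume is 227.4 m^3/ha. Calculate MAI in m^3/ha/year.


Formula: MAI = Total Volume / Stand Age
MAI = 227.4 m^3/ha / 42 years
MAI = 5.41 m^3/ha/year

5.41


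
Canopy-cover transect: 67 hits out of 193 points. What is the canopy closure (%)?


Formula: Canopy closure = covered points / total points * 100
Closure = 67 / 193 * 100
Closure = 0.3472 * 100 = 34.7%

34.7


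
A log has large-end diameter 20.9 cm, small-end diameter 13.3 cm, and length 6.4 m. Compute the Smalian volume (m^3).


Smalian: V = (A1 + A2)/2 * L,  A = pi*(D/200)^2
A1 = pi*(20.9/200)^2 = 0.034307 m^2
A2 = pi*(13.3/200)^2 = 0.013893 m^2
V = (0.034307+0.013893)/2*6.4 = 0.1542 m^3

0.1542


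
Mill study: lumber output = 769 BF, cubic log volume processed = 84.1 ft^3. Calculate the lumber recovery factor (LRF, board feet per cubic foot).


Formula: LRF = Lumber Output (BF) / Log Input (ft^3)
LRF = 769 BF / 84.1 ft^3
LRF = 9.14 BF/ft^3

9.14


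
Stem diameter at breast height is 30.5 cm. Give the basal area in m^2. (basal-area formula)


Formula: BA = pi * (DBH/2)^2 / 10000  (cm^2 to m^2)
Radius = DBH/2 = 30.5/2 = 15.25 cm
BA = pi * 15.25^2 / 10000
   = 730.6166 cm^2 / 10000
   = 0.0731 m^2

0.0731


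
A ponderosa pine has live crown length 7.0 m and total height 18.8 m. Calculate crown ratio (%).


Formula: Crown Ratio = (Crown Length / Total Height) * 100
CR = (7.0 m / 18.8 m) * 100
CR = 0.3723 * 100 = 37.2%

37.2


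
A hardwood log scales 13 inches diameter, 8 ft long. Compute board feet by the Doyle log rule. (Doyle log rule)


Doyle: BF = (D - 4)^2 * L / 16
Adjusted diameter = 13 - 4 = 9 in
(D-4)^2 = 9^2 = 81
BF = 81 * 8 / 16 = 41 BF

41
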